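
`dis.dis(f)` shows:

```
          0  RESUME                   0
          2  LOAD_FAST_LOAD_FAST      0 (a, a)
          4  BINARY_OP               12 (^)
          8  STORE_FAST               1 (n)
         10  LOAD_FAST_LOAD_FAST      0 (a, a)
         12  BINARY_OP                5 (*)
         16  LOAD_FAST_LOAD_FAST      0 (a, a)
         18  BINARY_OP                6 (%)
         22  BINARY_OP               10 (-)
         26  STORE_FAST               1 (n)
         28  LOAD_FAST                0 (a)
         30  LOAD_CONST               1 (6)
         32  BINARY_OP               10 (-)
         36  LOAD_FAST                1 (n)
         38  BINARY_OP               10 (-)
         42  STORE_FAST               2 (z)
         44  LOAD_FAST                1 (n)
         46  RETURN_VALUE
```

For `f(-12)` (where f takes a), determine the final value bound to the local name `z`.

-162

LOAD_FAST_LOAD_FAST a,a → push -12,-12. Stack: [-12, -12]
BINARY_OP ^ → -12 ^ -12 = 0. Stack: [0]
STORE_FAST n → n=0. Stack: []
LOAD_FAST_LOAD_FAST a,a → push -12,-12. Stack: [-12, -12]
BINARY_OP * → -12 * -12 = 144. Stack: [144]
LOAD_FAST_LOAD_FAST a,a → push -12,-12. Stack: [144, -12, -12]
BINARY_OP % → -12 % -12 = 0. Stack: [144, 0]
BINARY_OP - → 144 - 0 = 144. Stack: [144]
STORE_FAST n → n=144. Stack: []
LOAD_FAST a → push -12. Stack: [-12]
LOAD_CONST → push 6. Stack: [-12, 6]
BINARY_OP - → -12 - 6 = -18. Stack: [-18]
LOAD_FAST n → push 144. Stack: [-18, 144]
BINARY_OP - → -18 - 144 = -162. Stack: [-162]
STORE_FAST z → z=-162. Stack: []
LOAD_FAST n → push 144. Stack: [144]
RETURN_VALUE → return 144.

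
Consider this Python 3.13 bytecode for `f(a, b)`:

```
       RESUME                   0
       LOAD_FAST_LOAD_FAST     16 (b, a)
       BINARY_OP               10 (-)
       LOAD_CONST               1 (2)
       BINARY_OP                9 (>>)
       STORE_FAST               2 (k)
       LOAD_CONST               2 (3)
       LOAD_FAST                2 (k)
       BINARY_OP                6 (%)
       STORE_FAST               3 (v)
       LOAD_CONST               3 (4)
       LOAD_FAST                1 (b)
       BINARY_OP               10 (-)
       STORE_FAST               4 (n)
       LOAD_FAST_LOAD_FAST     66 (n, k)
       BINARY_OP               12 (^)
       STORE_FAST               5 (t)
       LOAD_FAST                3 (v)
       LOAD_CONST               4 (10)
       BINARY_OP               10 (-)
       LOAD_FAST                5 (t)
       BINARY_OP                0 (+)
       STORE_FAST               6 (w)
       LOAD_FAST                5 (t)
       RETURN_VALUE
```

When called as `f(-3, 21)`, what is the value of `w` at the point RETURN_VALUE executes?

LOAD_FAST_LOAD_FAST b,a → push 21,-3. Stack: [21, -3]
BINARY_OP - → 21 - -3 = 24. Stack: [24]
LOAD_CONST → push 2. Stack: [24, 2]
BINARY_OP >> → 24 >> 2 = 6. Stack: [6]
STORE_FAST k → k=6. Stack: []
LOAD_CONST → push 3. Stack: [3]
LOAD_FAST k → push 6. Stack: [3, 6]
BINARY_OP % → 3 % 6 = 3. Stack: [3]
STORE_FAST v → v=3. Stack: []
LOAD_CONST → push 4. Stack: [4]
LOAD_FAST b → push 21. Stack: [4, 21]
BINARY_OP - → 4 - 21 = -17. Stack: [-17]
STORE_FAST n → n=-17. Stack: []
LOAD_FAST_LOAD_FAST n,k → push -17,6. Stack: [-17, 6]
BINARY_OP ^ → -17 ^ 6 = -23. Stack: [-23]
STORE_FAST t → t=-23. Stack: []
LOAD_FAST v → push 3. Stack: [3]
LOAD_CONST → push 10. Stack: [3, 10]
BINARY_OP - → 3 - 10 = -7. Stack: [-7]
LOAD_FAST t → push -23. Stack: [-7, -23]
BINARY_OP + → -7 + -23 = -30. Stack: [-30]
STORE_FAST w → w=-30. Stack: []
LOAD_FAST t → push -23. Stack: [-23]
RETURN_VALUE → return -23.

-30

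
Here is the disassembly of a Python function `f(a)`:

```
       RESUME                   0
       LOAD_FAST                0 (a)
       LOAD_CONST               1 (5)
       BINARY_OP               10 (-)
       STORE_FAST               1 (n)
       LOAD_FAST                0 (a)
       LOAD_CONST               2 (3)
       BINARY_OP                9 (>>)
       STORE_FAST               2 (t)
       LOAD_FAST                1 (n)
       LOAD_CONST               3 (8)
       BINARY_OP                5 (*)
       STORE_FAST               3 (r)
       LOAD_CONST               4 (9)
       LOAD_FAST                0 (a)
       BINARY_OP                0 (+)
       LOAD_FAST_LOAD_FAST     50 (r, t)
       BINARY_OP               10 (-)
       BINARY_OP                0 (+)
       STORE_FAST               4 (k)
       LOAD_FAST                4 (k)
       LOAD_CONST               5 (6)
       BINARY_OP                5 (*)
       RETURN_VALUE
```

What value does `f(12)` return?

LOAD_FAST a → push 12. Stack: [12]
LOAD_CONST → push 5. Stack: [12, 5]
BINARY_OP - → 12 - 5 = 7. Stack: [7]
STORE_FAST n → n=7. Stack: []
LOAD_FAST a → push 12. Stack: [12]
LOAD_CONST → push 3. Stack: [12, 3]
BINARY_OP >> → 12 >> 3 = 1. Stack: [1]
STORE_FAST t → t=1. Stack: []
LOAD_FAST n → push 7. Stack: [7]
LOAD_CONST → push 8. Stack: [7, 8]
BINARY_OP * → 7 * 8 = 56. Stack: [56]
STORE_FAST r → r=56. Stack: []
LOAD_CONST → push 9. Stack: [9]
LOAD_FAST a → push 12. Stack: [9, 12]
BINARY_OP + → 9 + 12 = 21. Stack: [21]
LOAD_FAST_LOAD_FAST r,t → push 56,1. Stack: [21, 56, 1]
BINARY_OP - → 56 - 1 = 55. Stack: [21, 55]
BINARY_OP + → 21 + 55 = 76. Stack: [76]
STORE_FAST k → k=76. Stack: []
LOAD_FAST k → push 76. Stack: [76]
LOAD_CONST → push 6. Stack: [76, 6]
BINARY_OP * → 76 * 6 = 456. Stack: [456]
RETURN_VALUE → return 456.

456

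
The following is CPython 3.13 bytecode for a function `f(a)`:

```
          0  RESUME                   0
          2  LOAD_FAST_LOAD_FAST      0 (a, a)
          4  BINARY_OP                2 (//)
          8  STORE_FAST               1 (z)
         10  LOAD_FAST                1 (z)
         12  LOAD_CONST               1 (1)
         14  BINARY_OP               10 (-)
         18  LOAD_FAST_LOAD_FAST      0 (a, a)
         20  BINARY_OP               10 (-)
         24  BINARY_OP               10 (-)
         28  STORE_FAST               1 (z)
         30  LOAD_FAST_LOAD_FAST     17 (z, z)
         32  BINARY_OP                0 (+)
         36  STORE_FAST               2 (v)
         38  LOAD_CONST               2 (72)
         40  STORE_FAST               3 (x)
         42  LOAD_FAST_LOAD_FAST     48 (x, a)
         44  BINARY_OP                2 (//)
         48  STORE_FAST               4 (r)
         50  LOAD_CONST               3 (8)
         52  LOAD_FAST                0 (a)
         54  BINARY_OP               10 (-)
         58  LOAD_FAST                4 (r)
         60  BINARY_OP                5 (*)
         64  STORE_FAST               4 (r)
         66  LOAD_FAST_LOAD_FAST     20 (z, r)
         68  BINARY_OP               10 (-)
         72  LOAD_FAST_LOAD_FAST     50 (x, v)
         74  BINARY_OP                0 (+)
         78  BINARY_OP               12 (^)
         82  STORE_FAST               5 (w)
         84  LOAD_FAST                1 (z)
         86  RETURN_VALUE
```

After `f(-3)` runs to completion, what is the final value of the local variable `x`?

72

LOAD_FAST_LOAD_FAST a,a → push -3,-3. Stack: [-3, -3]
BINARY_OP // → -3 // -3 = 1. Stack: [1]
STORE_FAST z → z=1. Stack: []
LOAD_FAST z → push 1. Stack: [1]
LOAD_CONST → push 1. Stack: [1, 1]
BINARY_OP - → 1 - 1 = 0. Stack: [0]
LOAD_FAST_LOAD_FAST a,a → push -3,-3. Stack: [0, -3, -3]
BINARY_OP - → -3 - -3 = 0. Stack: [0, 0]
BINARY_OP - → 0 - 0 = 0. Stack: [0]
STORE_FAST z → z=0. Stack: []
LOAD_FAST_LOAD_FAST z,z → push 0,0. Stack: [0, 0]
BINARY_OP + → 0 + 0 = 0. Stack: [0]
STORE_FAST v → v=0. Stack: []
LOAD_CONST → push 72. Stack: [72]
STORE_FAST x → x=72. Stack: []
LOAD_FAST_LOAD_FAST x,a → push 72,-3. Stack: [72, -3]
BINARY_OP // → 72 // -3 = -24. Stack: [-24]
STORE_FAST r → r=-24. Stack: []
LOAD_CONST → push 8. Stack: [8]
LOAD_FAST a → push -3. Stack: [8, -3]
BINARY_OP - → 8 - -3 = 11. Stack: [11]
LOAD_FAST r → push -24. Stack: [11, -24]
BINARY_OP * → 11 * -24 = -264. Stack: [-264]
STORE_FAST r → r=-264. Stack: []
LOAD_FAST_LOAD_FAST z,r → push 0,-264. Stack: [0, -264]
BINARY_OP - → 0 - -264 = 264. Stack: [264]
LOAD_FAST_LOAD_FAST x,v → push 72,0. Stack: [264, 72, 0]
BINARY_OP + → 72 + 0 = 72. Stack: [264, 72]
BINARY_OP ^ → 264 ^ 72 = 320. Stack: [320]
STORE_FAST w → w=320. Stack: []
LOAD_FAST z → push 0. Stack: [0]
RETURN_VALUE → return 0.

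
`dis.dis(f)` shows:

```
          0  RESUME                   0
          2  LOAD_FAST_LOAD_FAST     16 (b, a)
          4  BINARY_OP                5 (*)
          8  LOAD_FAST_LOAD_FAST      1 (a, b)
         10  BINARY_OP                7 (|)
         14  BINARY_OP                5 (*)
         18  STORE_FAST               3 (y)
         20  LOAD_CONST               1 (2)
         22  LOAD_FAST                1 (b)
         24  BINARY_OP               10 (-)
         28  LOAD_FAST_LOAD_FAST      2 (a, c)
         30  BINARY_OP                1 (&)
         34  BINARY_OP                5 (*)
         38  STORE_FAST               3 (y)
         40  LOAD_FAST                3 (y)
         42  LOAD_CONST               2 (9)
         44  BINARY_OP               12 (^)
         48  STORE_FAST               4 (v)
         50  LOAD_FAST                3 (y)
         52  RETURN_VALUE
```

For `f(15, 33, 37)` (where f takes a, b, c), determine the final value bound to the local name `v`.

-148

LOAD_FAST_LOAD_FAST b,a → push 33,15. Stack: [33, 15]
BINARY_OP * → 33 * 15 = 495. Stack: [495]
LOAD_FAST_LOAD_FAST a,b → push 15,33. Stack: [495, 15, 33]
BINARY_OP | → 15 | 33 = 47. Stack: [495, 47]
BINARY_OP * → 495 * 47 = 23265. Stack: [23265]
STORE_FAST y → y=23265. Stack: []
LOAD_CONST → push 2. Stack: [2]
LOAD_FAST b → push 33. Stack: [2, 33]
BINARY_OP - → 2 - 33 = -31. Stack: [-31]
LOAD_FAST_LOAD_FAST a,c → push 15,37. Stack: [-31, 15, 37]
BINARY_OP & → 15 & 37 = 5. Stack: [-31, 5]
BINARY_OP * → -31 * 5 = -155. Stack: [-155]
STORE_FAST y → y=-155. Stack: []
LOAD_FAST y → push -155. Stack: [-155]
LOAD_CONST → push 9. Stack: [-155, 9]
BINARY_OP ^ → -155 ^ 9 = -148. Stack: [-148]
STORE_FAST v → v=-148. Stack: []
LOAD_FAST y → push -155. Stack: [-155]
RETURN_VALUE → return -155.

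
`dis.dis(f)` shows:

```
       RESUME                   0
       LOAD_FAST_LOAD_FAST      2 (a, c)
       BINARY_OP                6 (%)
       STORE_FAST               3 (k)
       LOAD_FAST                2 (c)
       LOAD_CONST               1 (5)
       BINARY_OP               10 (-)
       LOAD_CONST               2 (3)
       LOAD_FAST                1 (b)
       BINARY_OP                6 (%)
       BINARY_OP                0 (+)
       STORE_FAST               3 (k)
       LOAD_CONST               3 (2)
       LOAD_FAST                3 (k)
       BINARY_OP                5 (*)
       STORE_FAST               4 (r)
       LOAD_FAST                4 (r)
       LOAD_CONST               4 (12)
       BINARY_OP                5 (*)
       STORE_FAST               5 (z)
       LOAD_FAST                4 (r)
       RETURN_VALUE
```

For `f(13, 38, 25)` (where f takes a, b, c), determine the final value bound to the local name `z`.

552

LOAD_FAST_LOAD_FAST a,c → push 13,25. Stack: [13, 25]
BINARY_OP % → 13 % 25 = 13. Stack: [13]
STORE_FAST k → k=13. Stack: []
LOAD_FAST c → push 25. Stack: [25]
LOAD_CONST → push 5. Stack: [25, 5]
BINARY_OP - → 25 - 5 = 20. Stack: [20]
LOAD_CONST → push 3. Stack: [20, 3]
LOAD_FAST b → push 38. Stack: [20, 3, 38]
BINARY_OP % → 3 % 38 = 3. Stack: [20, 3]
BINARY_OP + → 20 + 3 = 23. Stack: [23]
STORE_FAST k → k=23. Stack: []
LOAD_CONST → push 2. Stack: [2]
LOAD_FAST k → push 23. Stack: [2, 23]
BINARY_OP * → 2 * 23 = 46. Stack: [46]
STORE_FAST r → r=46. Stack: []
LOAD_FAST r → push 46. Stack: [46]
LOAD_CONST → push 12. Stack: [46, 12]
BINARY_OP * → 46 * 12 = 552. Stack: [552]
STORE_FAST z → z=552. Stack: []
LOAD_FAST r → push 46. Stack: [46]
RETURN_VALUE → return 46.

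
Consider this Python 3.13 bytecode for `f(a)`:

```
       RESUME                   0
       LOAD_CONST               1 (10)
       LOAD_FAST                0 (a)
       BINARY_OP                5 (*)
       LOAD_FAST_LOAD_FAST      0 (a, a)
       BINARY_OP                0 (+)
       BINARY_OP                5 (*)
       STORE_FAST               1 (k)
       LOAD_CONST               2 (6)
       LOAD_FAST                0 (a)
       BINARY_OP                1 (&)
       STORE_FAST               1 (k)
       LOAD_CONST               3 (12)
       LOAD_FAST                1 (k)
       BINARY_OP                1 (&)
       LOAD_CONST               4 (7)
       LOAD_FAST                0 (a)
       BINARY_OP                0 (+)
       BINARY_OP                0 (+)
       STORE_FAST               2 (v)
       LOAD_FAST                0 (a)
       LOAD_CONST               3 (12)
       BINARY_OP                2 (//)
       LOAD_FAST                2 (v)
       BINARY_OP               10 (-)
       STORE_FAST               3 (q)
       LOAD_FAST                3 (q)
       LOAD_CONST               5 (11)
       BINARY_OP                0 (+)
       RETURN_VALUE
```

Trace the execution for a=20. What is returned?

-19

LOAD_CONST → push 10. Stack: [10]
LOAD_FAST a → push 20. Stack: [10, 20]
BINARY_OP * → 10 * 20 = 200. Stack: [200]
LOAD_FAST_LOAD_FAST a,a → push 20,20. Stack: [200, 20, 20]
BINARY_OP + → 20 + 20 = 40. Stack: [200, 40]
BINARY_OP * → 200 * 40 = 8000. Stack: [8000]
STORE_FAST k → k=8000. Stack: []
LOAD_CONST → push 6. Stack: [6]
LOAD_FAST a → push 20. Stack: [6, 20]
BINARY_OP & → 6 & 20 = 4. Stack: [4]
STORE_FAST k → k=4. Stack: []
LOAD_CONST → push 12. Stack: [12]
LOAD_FAST k → push 4. Stack: [12, 4]
BINARY_OP & → 12 & 4 = 4. Stack: [4]
LOAD_CONST → push 7. Stack: [4, 7]
LOAD_FAST a → push 20. Stack: [4, 7, 20]
BINARY_OP + → 7 + 20 = 27. Stack: [4, 27]
BINARY_OP + → 4 + 27 = 31. Stack: [31]
STORE_FAST v → v=31. Stack: []
LOAD_FAST a → push 20. Stack: [20]
LOAD_CONST → push 12. Stack: [20, 12]
BINARY_OP // → 20 // 12 = 1. Stack: [1]
LOAD_FAST v → push 31. Stack: [1, 31]
BINARY_OP - → 1 - 31 = -30. Stack: [-30]
STORE_FAST q → q=-30. Stack: []
LOAD_FAST q → push -30. Stack: [-30]
LOAD_CONST → push 11. Stack: [-30, 11]
BINARY_OP + → -30 + 11 = -19. Stack: [-19]
RETURN_VALUE → return -19.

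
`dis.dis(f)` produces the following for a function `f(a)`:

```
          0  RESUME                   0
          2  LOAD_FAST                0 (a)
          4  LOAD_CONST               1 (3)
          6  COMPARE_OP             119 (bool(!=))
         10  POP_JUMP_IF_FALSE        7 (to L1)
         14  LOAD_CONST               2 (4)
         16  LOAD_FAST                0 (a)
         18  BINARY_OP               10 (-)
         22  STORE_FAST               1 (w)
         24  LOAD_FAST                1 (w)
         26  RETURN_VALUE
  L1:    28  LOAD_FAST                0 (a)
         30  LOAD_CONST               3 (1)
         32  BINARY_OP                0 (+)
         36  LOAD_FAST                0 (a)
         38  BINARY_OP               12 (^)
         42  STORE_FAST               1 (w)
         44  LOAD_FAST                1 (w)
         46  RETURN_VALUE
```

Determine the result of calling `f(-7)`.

11

LOAD_FAST a → push -7. Stack: [-7]
LOAD_CONST → push 3. Stack: [-7, 3]
COMPARE_OP bool(!=) → -7 vs 3 = True. Stack: [True]
POP_JUMP_IF_FALSE → pop True; no jump. Stack: []
LOAD_CONST → push 4. Stack: [4]
LOAD_FAST a → push -7. Stack: [4, -7]
BINARY_OP - → 4 - -7 = 11. Stack: [11]
STORE_FAST w → w=11. Stack: []
LOAD_FAST w → push 11. Stack: [11]
RETURN_VALUE → return 11.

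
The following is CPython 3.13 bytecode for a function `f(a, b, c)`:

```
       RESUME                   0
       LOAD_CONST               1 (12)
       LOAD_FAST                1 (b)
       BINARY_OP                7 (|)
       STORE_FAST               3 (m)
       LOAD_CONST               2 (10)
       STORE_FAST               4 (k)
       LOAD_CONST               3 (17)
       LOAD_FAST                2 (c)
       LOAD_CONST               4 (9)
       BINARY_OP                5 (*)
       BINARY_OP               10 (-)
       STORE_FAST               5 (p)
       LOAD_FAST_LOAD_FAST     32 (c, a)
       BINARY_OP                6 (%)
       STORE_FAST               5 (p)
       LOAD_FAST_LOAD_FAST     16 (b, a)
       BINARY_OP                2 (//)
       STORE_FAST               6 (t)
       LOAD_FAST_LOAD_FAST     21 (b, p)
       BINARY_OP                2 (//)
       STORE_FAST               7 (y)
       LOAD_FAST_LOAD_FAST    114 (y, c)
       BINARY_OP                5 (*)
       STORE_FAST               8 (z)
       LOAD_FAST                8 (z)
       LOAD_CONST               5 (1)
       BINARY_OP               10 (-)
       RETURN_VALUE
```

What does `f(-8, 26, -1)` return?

LOAD_CONST → push 12. Stack: [12]
LOAD_FAST b → push 26. Stack: [12, 26]
BINARY_OP | → 12 | 26 = 30. Stack: [30]
STORE_FAST m → m=30. Stack: []
LOAD_CONST → push 10. Stack: [10]
STORE_FAST k → k=10. Stack: []
LOAD_CONST → push 17. Stack: [17]
LOAD_FAST c → push -1. Stack: [17, -1]
LOAD_CONST → push 9. Stack: [17, -1, 9]
BINARY_OP * → -1 * 9 = -9. Stack: [17, -9]
BINARY_OP - → 17 - -9 = 26. Stack: [26]
STORE_FAST p → p=26. Stack: []
LOAD_FAST_LOAD_FAST c,a → push -1,-8. Stack: [-1, -8]
BINARY_OP % → -1 % -8 = -1. Stack: [-1]
STORE_FAST p → p=-1. Stack: []
LOAD_FAST_LOAD_FAST b,a → push 26,-8. Stack: [26, -8]
BINARY_OP // → 26 // -8 = -4. Stack: [-4]
STORE_FAST t → t=-4. Stack: []
LOAD_FAST_LOAD_FAST b,p → push 26,-1. Stack: [26, -1]
BINARY_OP // → 26 // -1 = -26. Stack: [-26]
STORE_FAST y → y=-26. Stack: []
LOAD_FAST_LOAD_FAST y,c → push -26,-1. Stack: [-26, -1]
BINARY_OP * → -26 * -1 = 26. Stack: [26]
STORE_FAST z → z=26. Stack: []
LOAD_FAST z → push 26. Stack: [26]
LOAD_CONST → push 1. Stack: [26, 1]
BINARY_OP - → 26 - 1 = 25. Stack: [25]
RETURN_VALUE → return 25.

25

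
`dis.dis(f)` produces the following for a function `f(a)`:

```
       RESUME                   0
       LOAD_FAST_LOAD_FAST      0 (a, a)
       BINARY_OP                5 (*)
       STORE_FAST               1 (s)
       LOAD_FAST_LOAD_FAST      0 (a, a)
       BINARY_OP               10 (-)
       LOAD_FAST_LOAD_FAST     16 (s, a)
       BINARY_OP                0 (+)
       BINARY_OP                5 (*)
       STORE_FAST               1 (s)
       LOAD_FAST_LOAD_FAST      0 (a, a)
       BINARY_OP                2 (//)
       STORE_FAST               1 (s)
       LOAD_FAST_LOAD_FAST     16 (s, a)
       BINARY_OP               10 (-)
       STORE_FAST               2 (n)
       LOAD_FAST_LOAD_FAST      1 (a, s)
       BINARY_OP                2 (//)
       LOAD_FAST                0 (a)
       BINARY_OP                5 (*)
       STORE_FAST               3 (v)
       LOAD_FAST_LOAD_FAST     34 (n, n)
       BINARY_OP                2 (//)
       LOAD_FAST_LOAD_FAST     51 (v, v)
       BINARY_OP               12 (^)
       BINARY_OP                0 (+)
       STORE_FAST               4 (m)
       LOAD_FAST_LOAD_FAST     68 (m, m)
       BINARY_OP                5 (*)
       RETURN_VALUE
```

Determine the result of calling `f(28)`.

LOAD_FAST_LOAD_FAST a,a → push 28,28. Stack: [28, 28]
BINARY_OP * → 28 * 28 = 784. Stack: [784]
STORE_FAST s → s=784. Stack: []
LOAD_FAST_LOAD_FAST a,a → push 28,28. Stack: [28, 28]
BINARY_OP - → 28 - 28 = 0. Stack: [0]
LOAD_FAST_LOAD_FAST s,a → push 784,28. Stack: [0, 784, 28]
BINARY_OP + → 784 + 28 = 812. Stack: [0, 812]
BINARY_OP * → 0 * 812 = 0. Stack: [0]
STORE_FAST s → s=0. Stack: []
LOAD_FAST_LOAD_FAST a,a → push 28,28. Stack: [28, 28]
BINARY_OP // → 28 // 28 = 1. Stack: [1]
STORE_FAST s → s=1. Stack: []
LOAD_FAST_LOAD_FAST s,a → push 1,28. Stack: [1, 28]
BINARY_OP - → 1 - 28 = -27. Stack: [-27]
STORE_FAST n → n=-27. Stack: []
LOAD_FAST_LOAD_FAST a,s → push 28,1. Stack: [28, 1]
BINARY_OP // → 28 // 1 = 28. Stack: [28]
LOAD_FAST a → push 28. Stack: [28, 28]
BINARY_OP * → 28 * 28 = 784. Stack: [784]
STORE_FAST v → v=784. Stack: []
LOAD_FAST_LOAD_FAST n,n → push -27,-27. Stack: [-27, -27]
BINARY_OP // → -27 // -27 = 1. Stack: [1]
LOAD_FAST_LOAD_FAST v,v → push 784,784. Stack: [1, 784, 784]
BINARY_OP ^ → 784 ^ 784 = 0. Stack: [1, 0]
BINARY_OP + → 1 + 0 = 1. Stack: [1]
STORE_FAST m → m=1. Stack: []
LOAD_FAST_LOAD_FAST m,m → push 1,1. Stack: [1, 1]
BINARY_OP * → 1 * 1 = 1. Stack: [1]
RETURN_VALUE → return 1.

1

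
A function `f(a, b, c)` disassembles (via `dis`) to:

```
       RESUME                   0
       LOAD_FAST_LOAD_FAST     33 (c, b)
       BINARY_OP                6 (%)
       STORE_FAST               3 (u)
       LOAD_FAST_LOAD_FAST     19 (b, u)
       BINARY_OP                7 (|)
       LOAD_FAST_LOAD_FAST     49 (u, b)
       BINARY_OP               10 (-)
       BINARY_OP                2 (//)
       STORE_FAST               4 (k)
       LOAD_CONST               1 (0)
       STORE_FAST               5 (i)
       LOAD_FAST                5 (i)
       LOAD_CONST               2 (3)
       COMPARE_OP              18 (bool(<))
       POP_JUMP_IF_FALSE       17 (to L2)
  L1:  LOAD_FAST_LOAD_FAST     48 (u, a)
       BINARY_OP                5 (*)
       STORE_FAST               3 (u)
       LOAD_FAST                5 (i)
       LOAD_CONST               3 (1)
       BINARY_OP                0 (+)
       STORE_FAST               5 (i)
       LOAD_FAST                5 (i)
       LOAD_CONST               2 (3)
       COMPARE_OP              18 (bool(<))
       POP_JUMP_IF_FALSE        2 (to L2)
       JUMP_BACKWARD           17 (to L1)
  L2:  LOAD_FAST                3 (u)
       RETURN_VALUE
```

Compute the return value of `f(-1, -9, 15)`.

LOAD_FAST_LOAD_FAST c,b → push 15,-9. Stack: [15, -9]
BINARY_OP % → 15 % -9 = -3. Stack: [-3]
STORE_FAST u → u=-3. Stack: []
LOAD_FAST_LOAD_FAST b,u → push -9,-3. Stack: [-9, -3]
BINARY_OP | → -9 | -3 = -1. Stack: [-1]
LOAD_FAST_LOAD_FAST u,b → push -3,-9. Stack: [-1, -3, -9]
BINARY_OP - → -3 - -9 = 6. Stack: [-1, 6]
BINARY_OP // → -1 // 6 = -1. Stack: [-1]
STORE_FAST k → k=-1. Stack: []
LOAD_CONST → push 0. Stack: [0]
STORE_FAST i → i=0. Stack: []
LOAD_FAST i → push 0. Stack: [0]
LOAD_CONST → push 3. Stack: [0, 3]
COMPARE_OP bool(<) → 0 vs 3 = True. Stack: [True]
POP_JUMP_IF_FALSE → pop True; no jump. Stack: []
LOAD_FAST_LOAD_FAST u,a → push -3,-1. Stack: [-3, -1]
BINARY_OP * → -3 * -1 = 3. Stack: [3]
STORE_FAST u → u=3. Stack: []
LOAD_FAST i → push 0. Stack: [0]
LOAD_CONST → push 1. Stack: [0, 1]
BINARY_OP + → 0 + 1 = 1. Stack: [1]
STORE_FAST i → i=1. Stack: []
LOAD_FAST i → push 1. Stack: [1]
LOAD_CONST → push 3. Stack: [1, 3]
COMPARE_OP bool(<) → 1 vs 3 = True. Stack: [True]
POP_JUMP_IF_FALSE → pop True; no jump. Stack: []
LOAD_FAST_LOAD_FAST u,a → push 3,-1. Stack: [3, -1]
BINARY_OP * → 3 * -1 = -3. Stack: [-3]
STORE_FAST u → u=-3. Stack: []
LOAD_FAST i → push 1. Stack: [1]
LOAD_CONST → push 1. Stack: [1, 1]
BINARY_OP + → 1 + 1 = 2. Stack: [2]
STORE_FAST i → i=2. Stack: []
LOAD_FAST i → push 2. Stack: [2]
LOAD_CONST → push 3. Stack: [2, 3]
COMPARE_OP bool(<) → 2 vs 3 = True. Stack: [True]
POP_JUMP_IF_FALSE → pop True; no jump. Stack: []
LOAD_FAST_LOAD_FAST u,a → push -3,-1. Stack: [-3, -1]
BINARY_OP * → -3 * -1 = 3. Stack: [3]
STORE_FAST u → u=3. Stack: []
LOAD_FAST i → push 2. Stack: [2]
LOAD_CONST → push 1. Stack: [2, 1]
BINARY_OP + → 2 + 1 = 3. Stack: [3]
STORE_FAST i → i=3. Stack: []
LOAD_FAST i → push 3. Stack: [3]
LOAD_CONST → push 3. Stack: [3, 3]
COMPARE_OP bool(<) → 3 vs 3 = False. Stack: [False]
POP_JUMP_IF_FALSE → pop False; jump. Stack: []
LOAD_FAST u → push 3. Stack: [3]
RETURN_VALUE → return 3.

3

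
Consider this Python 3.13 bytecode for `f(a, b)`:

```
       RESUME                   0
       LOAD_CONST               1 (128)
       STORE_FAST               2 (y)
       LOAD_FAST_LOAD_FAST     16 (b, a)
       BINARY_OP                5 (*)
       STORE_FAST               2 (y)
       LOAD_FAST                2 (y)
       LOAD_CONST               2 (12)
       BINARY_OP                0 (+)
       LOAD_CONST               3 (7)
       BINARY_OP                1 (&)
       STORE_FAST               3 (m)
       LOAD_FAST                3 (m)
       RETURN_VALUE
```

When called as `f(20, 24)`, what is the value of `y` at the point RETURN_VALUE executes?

480

LOAD_CONST → push 128. Stack: [128]
STORE_FAST y → y=128. Stack: []
LOAD_FAST_LOAD_FAST b,a → push 24,20. Stack: [24, 20]
BINARY_OP * → 24 * 20 = 480. Stack: [480]
STORE_FAST y → y=480. Stack: []
LOAD_FAST y → push 480. Stack: [480]
LOAD_CONST → push 12. Stack: [480, 12]
BINARY_OP + → 480 + 12 = 492. Stack: [492]
LOAD_CONST → push 7. Stack: [492, 7]
BINARY_OP & → 492 & 7 = 4. Stack: [4]
STORE_FAST m → m=4. Stack: []
LOAD_FAST m → push 4. Stack: [4]
RETURN_VALUE → return 4.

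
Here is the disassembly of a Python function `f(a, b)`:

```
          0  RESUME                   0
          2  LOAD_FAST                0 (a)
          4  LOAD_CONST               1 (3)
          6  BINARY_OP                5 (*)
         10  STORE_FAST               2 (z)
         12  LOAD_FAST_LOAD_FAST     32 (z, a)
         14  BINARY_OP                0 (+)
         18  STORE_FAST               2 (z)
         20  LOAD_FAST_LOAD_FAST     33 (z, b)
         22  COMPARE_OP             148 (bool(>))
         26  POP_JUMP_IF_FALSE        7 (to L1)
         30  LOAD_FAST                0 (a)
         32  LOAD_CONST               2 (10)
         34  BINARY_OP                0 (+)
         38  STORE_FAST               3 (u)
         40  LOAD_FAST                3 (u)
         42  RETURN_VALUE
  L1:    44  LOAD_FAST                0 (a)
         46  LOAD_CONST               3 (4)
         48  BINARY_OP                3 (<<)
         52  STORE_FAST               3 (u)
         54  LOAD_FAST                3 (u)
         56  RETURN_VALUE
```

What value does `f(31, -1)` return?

LOAD_FAST a → push 31. Stack: [31]
LOAD_CONST → push 3. Stack: [31, 3]
BINARY_OP * → 31 * 3 = 93. Stack: [93]
STORE_FAST z → z=93. Stack: []
LOAD_FAST_LOAD_FAST z,a → push 93,31. Stack: [93, 31]
BINARY_OP + → 93 + 31 = 124. Stack: [124]
STORE_FAST z → z=124. Stack: []
LOAD_FAST_LOAD_FAST z,b → push 124,-1. Stack: [124, -1]
COMPARE_OP bool(>) → 124 vs -1 = True. Stack: [True]
POP_JUMP_IF_FALSE → pop True; no jump. Stack: []
LOAD_FAST a → push 31. Stack: [31]
LOAD_CONST → push 10. Stack: [31, 10]
BINARY_OP + → 31 + 10 = 41. Stack: [41]
STORE_FAST u → u=41. Stack: []
LOAD_FAST u → push 41. Stack: [41]
RETURN_VALUE → return 41.

41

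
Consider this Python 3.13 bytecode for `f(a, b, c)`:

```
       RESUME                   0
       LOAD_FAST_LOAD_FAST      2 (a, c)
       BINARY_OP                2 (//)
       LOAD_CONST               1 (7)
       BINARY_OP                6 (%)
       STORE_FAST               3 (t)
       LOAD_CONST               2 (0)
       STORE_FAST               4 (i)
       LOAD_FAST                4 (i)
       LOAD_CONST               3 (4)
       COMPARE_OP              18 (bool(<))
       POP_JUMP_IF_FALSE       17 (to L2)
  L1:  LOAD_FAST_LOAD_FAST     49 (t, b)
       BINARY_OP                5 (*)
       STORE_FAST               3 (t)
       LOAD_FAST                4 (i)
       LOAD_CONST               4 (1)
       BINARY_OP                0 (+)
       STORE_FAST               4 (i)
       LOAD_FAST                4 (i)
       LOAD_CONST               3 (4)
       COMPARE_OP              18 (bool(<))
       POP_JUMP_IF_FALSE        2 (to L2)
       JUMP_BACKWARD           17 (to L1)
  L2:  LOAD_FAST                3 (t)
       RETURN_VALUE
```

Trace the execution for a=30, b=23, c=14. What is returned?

559682

LOAD_FAST_LOAD_FAST a,c → push 30,14. Stack: [30, 14]
BINARY_OP // → 30 // 14 = 2. Stack: [2]
LOAD_CONST → push 7. Stack: [2, 7]
BINARY_OP % → 2 % 7 = 2. Stack: [2]
STORE_FAST t → t=2. Stack: []
LOAD_CONST → push 0. Stack: [0]
STORE_FAST i → i=0. Stack: []
LOAD_FAST i → push 0. Stack: [0]
LOAD_CONST → push 4. Stack: [0, 4]
COMPARE_OP bool(<) → 0 vs 4 = True. Stack: [True]
POP_JUMP_IF_FALSE → pop True; no jump. Stack: []
LOAD_FAST_LOAD_FAST t,b → push 2,23. Stack: [2, 23]
BINARY_OP * → 2 * 23 = 46. Stack: [46]
STORE_FAST t → t=46. Stack: []
LOAD_FAST i → push 0. Stack: [0]
LOAD_CONST → push 1. Stack: [0, 1]
BINARY_OP + → 0 + 1 = 1. Stack: [1]
STORE_FAST i → i=1. Stack: []
LOAD_FAST i → push 1. Stack: [1]
LOAD_CONST → push 4. Stack: [1, 4]
COMPARE_OP bool(<) → 1 vs 4 = True. Stack: [True]
POP_JUMP_IF_FALSE → pop True; no jump. Stack: []
LOAD_FAST_LOAD_FAST t,b → push 46,23. Stack: [46, 23]
BINARY_OP * → 46 * 23 = 1058. Stack: [1058]
STORE_FAST t → t=1058. Stack: []
LOAD_FAST i → push 1. Stack: [1]
LOAD_CONST → push 1. Stack: [1, 1]
BINARY_OP + → 1 + 1 = 2. Stack: [2]
STORE_FAST i → i=2. Stack: []
LOAD_FAST i → push 2. Stack: [2]
LOAD_CONST → push 4. Stack: [2, 4]
COMPARE_OP bool(<) → 2 vs 4 = True. Stack: [True]
POP_JUMP_IF_FALSE → pop True; no jump. Stack: []
LOAD_FAST_LOAD_FAST t,b → push 1058,23. Stack: [1058, 23]
BINARY_OP * → 1058 * 23 = 24334. Stack: [24334]
STORE_FAST t → t=24334. Stack: []
LOAD_FAST i → push 2. Stack: [2]
LOAD_CONST → push 1. Stack: [2, 1]
BINARY_OP + → 2 + 1 = 3. Stack: [3]
STORE_FAST i → i=3. Stack: []
LOAD_FAST i → push 3. Stack: [3]
LOAD_CONST → push 4. Stack: [3, 4]
COMPARE_OP bool(<) → 3 vs 4 = True. Stack: [True]
POP_JUMP_IF_FALSE → pop True; no jump. Stack: []
LOAD_FAST_LOAD_FAST t,b → push 24334,23. Stack: [24334, 23]
BINARY_OP * → 24334 * 23 = 559682. Stack: [559682]
STORE_FAST t → t=559682. Stack: []
LOAD_FAST i → push 3. Stack: [3]
LOAD_CONST → push 1. Stack: [3, 1]
BINARY_OP + → 3 + 1 = 4. Stack: [4]
STORE_FAST i → i=4. Stack: []
LOAD_FAST i → push 4. Stack: [4]
LOAD_CONST → push 4. Stack: [4, 4]
COMPARE_OP bool(<) → 4 vs 4 = False. Stack: [False]
POP_JUMP_IF_FALSE → pop False; jump. Stack: []
LOAD_FAST t → push 559682. Stack: [559682]
RETURN_VALUE → return 559682.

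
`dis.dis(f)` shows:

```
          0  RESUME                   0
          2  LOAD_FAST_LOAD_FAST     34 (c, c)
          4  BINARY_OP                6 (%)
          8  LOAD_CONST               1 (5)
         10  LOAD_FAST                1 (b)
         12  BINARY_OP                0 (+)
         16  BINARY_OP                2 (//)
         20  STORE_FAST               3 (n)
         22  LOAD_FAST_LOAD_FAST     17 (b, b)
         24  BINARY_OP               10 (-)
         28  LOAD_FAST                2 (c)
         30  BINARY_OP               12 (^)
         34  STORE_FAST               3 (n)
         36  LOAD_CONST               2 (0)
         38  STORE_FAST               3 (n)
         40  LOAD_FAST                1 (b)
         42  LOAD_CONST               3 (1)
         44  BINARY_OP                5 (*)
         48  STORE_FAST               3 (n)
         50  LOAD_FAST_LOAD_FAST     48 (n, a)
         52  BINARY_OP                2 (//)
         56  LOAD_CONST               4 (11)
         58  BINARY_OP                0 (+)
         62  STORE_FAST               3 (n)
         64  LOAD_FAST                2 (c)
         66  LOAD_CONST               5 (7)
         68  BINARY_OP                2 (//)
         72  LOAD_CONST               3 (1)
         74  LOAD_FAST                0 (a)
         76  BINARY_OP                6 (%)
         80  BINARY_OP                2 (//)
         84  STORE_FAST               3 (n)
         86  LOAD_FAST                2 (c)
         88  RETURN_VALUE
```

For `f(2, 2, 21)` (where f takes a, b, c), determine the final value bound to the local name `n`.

3

LOAD_FAST_LOAD_FAST c,c → push 21,21. Stack: [21, 21]
BINARY_OP % → 21 % 21 = 0. Stack: [0]
LOAD_CONST → push 5. Stack: [0, 5]
LOAD_FAST b → push 2. Stack: [0, 5, 2]
BINARY_OP + → 5 + 2 = 7. Stack: [0, 7]
BINARY_OP // → 0 // 7 = 0. Stack: [0]
STORE_FAST n → n=0. Stack: []
LOAD_FAST_LOAD_FAST b,b → push 2,2. Stack: [2, 2]
BINARY_OP - → 2 - 2 = 0. Stack: [0]
LOAD_FAST c → push 21. Stack: [0, 21]
BINARY_OP ^ → 0 ^ 21 = 21. Stack: [21]
STORE_FAST n → n=21. Stack: []
LOAD_CONST → push 0. Stack: [0]
STORE_FAST n → n=0. Stack: []
LOAD_FAST b → push 2. Stack: [2]
LOAD_CONST → push 1. Stack: [2, 1]
BINARY_OP * → 2 * 1 = 2. Stack: [2]
STORE_FAST n → n=2. Stack: []
LOAD_FAST_LOAD_FAST n,a → push 2,2. Stack: [2, 2]
BINARY_OP // → 2 // 2 = 1. Stack: [1]
LOAD_CONST → push 11. Stack: [1, 11]
BINARY_OP + → 1 + 11 = 12. Stack: [12]
STORE_FAST n → n=12. Stack: []
LOAD_FAST c → push 21. Stack: [21]
LOAD_CONST → push 7. Stack: [21, 7]
BINARY_OP // → 21 // 7 = 3. Stack: [3]
LOAD_CONST → push 1. Stack: [3, 1]
LOAD_FAST a → push 2. Stack: [3, 1, 2]
BINARY_OP % → 1 % 2 = 1. Stack: [3, 1]
BINARY_OP // → 3 // 1 = 3. Stack: [3]
STORE_FAST n → n=3. Stack: []
LOAD_FAST c → push 21. Stack: [21]
RETURN_VALUE → return 21.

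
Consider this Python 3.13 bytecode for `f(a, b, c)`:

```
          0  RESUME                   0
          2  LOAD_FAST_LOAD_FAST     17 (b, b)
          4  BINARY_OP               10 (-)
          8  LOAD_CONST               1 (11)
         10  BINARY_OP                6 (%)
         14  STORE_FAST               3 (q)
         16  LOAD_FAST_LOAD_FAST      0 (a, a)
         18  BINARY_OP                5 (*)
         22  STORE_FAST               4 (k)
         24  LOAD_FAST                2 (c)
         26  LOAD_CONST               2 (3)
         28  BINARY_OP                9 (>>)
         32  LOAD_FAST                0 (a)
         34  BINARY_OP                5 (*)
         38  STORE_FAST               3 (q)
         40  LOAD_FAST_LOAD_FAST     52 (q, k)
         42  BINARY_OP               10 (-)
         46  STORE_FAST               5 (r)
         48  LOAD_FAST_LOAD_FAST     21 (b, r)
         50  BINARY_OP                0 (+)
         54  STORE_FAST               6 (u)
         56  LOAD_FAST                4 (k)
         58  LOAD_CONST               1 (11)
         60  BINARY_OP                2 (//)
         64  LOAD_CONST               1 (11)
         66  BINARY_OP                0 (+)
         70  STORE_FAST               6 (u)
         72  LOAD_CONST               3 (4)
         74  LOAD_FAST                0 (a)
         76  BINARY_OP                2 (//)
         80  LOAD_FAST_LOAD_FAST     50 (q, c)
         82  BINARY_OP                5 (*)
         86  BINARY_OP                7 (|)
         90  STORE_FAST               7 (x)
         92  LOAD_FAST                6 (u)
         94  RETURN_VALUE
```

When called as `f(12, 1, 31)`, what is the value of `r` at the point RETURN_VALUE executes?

LOAD_FAST_LOAD_FAST b,b → push 1,1. Stack: [1, 1]
BINARY_OP - → 1 - 1 = 0. Stack: [0]
LOAD_CONST → push 11. Stack: [0, 11]
BINARY_OP % → 0 % 11 = 0. Stack: [0]
STORE_FAST q → q=0. Stack: []
LOAD_FAST_LOAD_FAST a,a → push 12,12. Stack: [12, 12]
BINARY_OP * → 12 * 12 = 144. Stack: [144]
STORE_FAST k → k=144. Stack: []
LOAD_FAST c → push 31. Stack: [31]
LOAD_CONST → push 3. Stack: [31, 3]
BINARY_OP >> → 31 >> 3 = 3. Stack: [3]
LOAD_FAST a → push 12. Stack: [3, 12]
BINARY_OP * → 3 * 12 = 36. Stack: [36]
STORE_FAST q → q=36. Stack: []
LOAD_FAST_LOAD_FAST q,k → push 36,144. Stack: [36, 144]
BINARY_OP - → 36 - 144 = -108. Stack: [-108]
STORE_FAST r → r=-108. Stack: []
LOAD_FAST_LOAD_FAST b,r → push 1,-108. Stack: [1, -108]
BINARY_OP + → 1 + -108 = -107. Stack: [-107]
STORE_FAST u → u=-107. Stack: []
LOAD_FAST k → push 144. Stack: [144]
LOAD_CONST → push 11. Stack: [144, 11]
BINARY_OP // → 144 // 11 = 13. Stack: [13]
LOAD_CONST → push 11. Stack: [13, 11]
BINARY_OP + → 13 + 11 = 24. Stack: [24]
STORE_FAST u → u=24. Stack: []
LOAD_CONST → push 4. Stack: [4]
LOAD_FAST a → push 12. Stack: [4, 12]
BINARY_OP // → 4 // 12 = 0. Stack: [0]
LOAD_FAST_LOAD_FAST q,c → push 36,31. Stack: [0, 36, 31]
BINARY_OP * → 36 * 31 = 1116. Stack: [0, 1116]
BINARY_OP | → 0 | 1116 = 1116. Stack: [1116]
STORE_FAST x → x=1116. Stack: []
LOAD_FAST u → push 24. Stack: [24]
RETURN_VALUE → return 24.

-108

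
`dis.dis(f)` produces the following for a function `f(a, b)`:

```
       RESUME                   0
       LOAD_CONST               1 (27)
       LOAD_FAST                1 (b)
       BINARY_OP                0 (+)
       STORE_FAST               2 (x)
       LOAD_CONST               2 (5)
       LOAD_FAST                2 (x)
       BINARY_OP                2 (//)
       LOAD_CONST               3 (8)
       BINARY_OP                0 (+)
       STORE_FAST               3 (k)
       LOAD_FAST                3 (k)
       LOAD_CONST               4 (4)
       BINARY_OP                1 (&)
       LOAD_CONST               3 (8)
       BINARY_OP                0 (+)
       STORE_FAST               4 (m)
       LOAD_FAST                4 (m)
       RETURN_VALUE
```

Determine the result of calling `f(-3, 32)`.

8

LOAD_CONST → push 27. Stack: [27]
LOAD_FAST b → push 32. Stack: [27, 32]
BINARY_OP + → 27 + 32 = 59. Stack: [59]
STORE_FAST x → x=59. Stack: []
LOAD_CONST → push 5. Stack: [5]
LOAD_FAST x → push 59. Stack: [5, 59]
BINARY_OP // → 5 // 59 = 0. Stack: [0]
LOAD_CONST → push 8. Stack: [0, 8]
BINARY_OP + → 0 + 8 = 8. Stack: [8]
STORE_FAST k → k=8. Stack: []
LOAD_FAST k → push 8. Stack: [8]
LOAD_CONST → push 4. Stack: [8, 4]
BINARY_OP & → 8 & 4 = 0. Stack: [0]
LOAD_CONST → push 8. Stack: [0, 8]
BINARY_OP + → 0 + 8 = 8. Stack: [8]
STORE_FAST m → m=8. Stack: []
LOAD_FAST m → push 8. Stack: [8]
RETURN_VALUE → return 8.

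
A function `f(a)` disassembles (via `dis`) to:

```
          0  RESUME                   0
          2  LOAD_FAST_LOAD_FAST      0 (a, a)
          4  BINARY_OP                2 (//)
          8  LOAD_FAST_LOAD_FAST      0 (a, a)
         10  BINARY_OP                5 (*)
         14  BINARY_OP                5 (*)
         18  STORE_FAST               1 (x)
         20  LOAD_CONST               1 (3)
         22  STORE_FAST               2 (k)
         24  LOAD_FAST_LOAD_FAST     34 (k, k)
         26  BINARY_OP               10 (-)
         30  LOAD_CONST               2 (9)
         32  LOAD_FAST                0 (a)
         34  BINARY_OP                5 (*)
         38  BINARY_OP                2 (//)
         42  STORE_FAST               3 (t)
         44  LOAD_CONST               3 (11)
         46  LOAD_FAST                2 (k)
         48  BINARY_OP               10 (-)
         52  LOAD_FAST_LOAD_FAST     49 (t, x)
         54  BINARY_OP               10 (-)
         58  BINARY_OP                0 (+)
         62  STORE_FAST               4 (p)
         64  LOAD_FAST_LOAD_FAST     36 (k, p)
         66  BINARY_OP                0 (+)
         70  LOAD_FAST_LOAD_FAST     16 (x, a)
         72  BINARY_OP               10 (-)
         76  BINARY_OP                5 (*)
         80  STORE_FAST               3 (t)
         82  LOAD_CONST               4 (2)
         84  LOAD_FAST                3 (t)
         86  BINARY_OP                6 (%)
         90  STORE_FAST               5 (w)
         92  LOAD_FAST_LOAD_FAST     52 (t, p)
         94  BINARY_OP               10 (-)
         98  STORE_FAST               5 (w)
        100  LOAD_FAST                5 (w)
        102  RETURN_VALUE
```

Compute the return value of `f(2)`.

LOAD_FAST_LOAD_FAST a,a → push 2,2. Stack: [2, 2]
BINARY_OP // → 2 // 2 = 1. Stack: [1]
LOAD_FAST_LOAD_FAST a,a → push 2,2. Stack: [1, 2, 2]
BINARY_OP * → 2 * 2 = 4. Stack: [1, 4]
BINARY_OP * → 1 * 4 = 4. Stack: [4]
STORE_FAST x → x=4. Stack: []
LOAD_CONST → push 3. Stack: [3]
STORE_FAST k → k=3. Stack: []
LOAD_FAST_LOAD_FAST k,k → push 3,3. Stack: [3, 3]
BINARY_OP - → 3 - 3 = 0. Stack: [0]
LOAD_CONST → push 9. Stack: [0, 9]
LOAD_FAST a → push 2. Stack: [0, 9, 2]
BINARY_OP * → 9 * 2 = 18. Stack: [0, 18]
BINARY_OP // → 0 // 18 = 0. Stack: [0]
STORE_FAST t → t=0. Stack: []
LOAD_CONST → push 11. Stack: [11]
LOAD_FAST k → push 3. Stack: [11, 3]
BINARY_OP - → 11 - 3 = 8. Stack: [8]
LOAD_FAST_LOAD_FAST t,x → push 0,4. Stack: [8, 0, 4]
BINARY_OP - → 0 - 4 = -4. Stack: [8, -4]
BINARY_OP + → 8 + -4 = 4. Stack: [4]
STORE_FAST p → p=4. Stack: []
LOAD_FAST_LOAD_FAST k,p → push 3,4. Stack: [3, 4]
BINARY_OP + → 3 + 4 = 7. Stack: [7]
LOAD_FAST_LOAD_FAST x,a → push 4,2. Stack: [7, 4, 2]
BINARY_OP - → 4 - 2 = 2. Stack: [7, 2]
BINARY_OP * → 7 * 2 = 14. Stack: [14]
STORE_FAST t → t=14. Stack: []
LOAD_CONST → push 2. Stack: [2]
LOAD_FAST t → push 14. Stack: [2, 14]
BINARY_OP % → 2 % 14 = 2. Stack: [2]
STORE_FAST w → w=2. Stack: []
LOAD_FAST_LOAD_FAST t,p → push 14,4. Stack: [14, 4]
BINARY_OP - → 14 - 4 = 10. Stack: [10]
STORE_FAST w → w=10. Stack: []
LOAD_FAST w → push 10. Stack: [10]
RETURN_VALUE → return 10.

10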